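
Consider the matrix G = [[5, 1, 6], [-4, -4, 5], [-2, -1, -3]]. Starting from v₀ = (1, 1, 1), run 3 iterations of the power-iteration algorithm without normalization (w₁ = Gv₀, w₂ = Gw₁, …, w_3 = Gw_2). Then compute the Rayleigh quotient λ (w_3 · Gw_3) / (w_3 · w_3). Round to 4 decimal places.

-3.3318

w1 = Gv₀ = (5·1 + 1·1 + 6·1; (-4)·1 + (-4)·1 + 5·1; (-2)·1 + (-1)·1 + (-3)·1) = (12, -3, -6)
w2 = Gw1 = (5·12 + 1·(-3) + 6·(-6); (-4)·12 + (-4)·(-3) + 5·(-6); (-2)·12 + (-1)·(-3) + (-3)·(-6)) = (21, -66, -3)
w3 = Gw2 = (21, 165, 33)
Gw3 = (468, -579, -306)
w3·Gw3 = 21·468 + 165·(-579) + 33·(-306) = -95805; w3·w3 = 21·21 + 165·165 + 33·33 = 28755
λ ≈ -95805/28755 = -3.3318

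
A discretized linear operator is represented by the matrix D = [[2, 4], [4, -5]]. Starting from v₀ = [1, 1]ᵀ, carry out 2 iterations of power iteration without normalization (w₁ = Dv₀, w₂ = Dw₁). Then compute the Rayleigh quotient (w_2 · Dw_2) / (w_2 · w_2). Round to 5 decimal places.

λ ≈ -2.45414

w1 = Dv₀ = (2·1 + 4·1; 4·1 + (-5)·1) = (6, -1)
w2 = Dw1 = (2·6 + 4·(-1); 4·6 + (-5)·(-1)) = (8, 29)
Dw2 = (132, -113)
w2·Dw2 = 8·132 + 29·(-113) = -2221; w2·w2 = 8·8 + 29·29 = 905
λ ≈ -2221/905 = -2.45414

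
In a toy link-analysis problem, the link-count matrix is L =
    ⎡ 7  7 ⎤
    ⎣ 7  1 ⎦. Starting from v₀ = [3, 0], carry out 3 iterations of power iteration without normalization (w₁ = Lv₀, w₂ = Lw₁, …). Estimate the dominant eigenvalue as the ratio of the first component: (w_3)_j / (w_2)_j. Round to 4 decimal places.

λ ≈ 11.0000

w1 = Lv₀ = (21, 21)
w2 = Lw1 = (294, 168)
w3 = Lw2 = (3234, 2226)
Ratio at component: 3234 / 294 = 11.0000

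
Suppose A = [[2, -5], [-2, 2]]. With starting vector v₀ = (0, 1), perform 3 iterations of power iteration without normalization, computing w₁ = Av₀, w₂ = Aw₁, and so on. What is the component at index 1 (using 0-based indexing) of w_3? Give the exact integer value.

68

w1 = Av₀ = (2·0 + (-5)·1; (-2)·0 + 2·1) = (-5, 2)
w2 = Aw1 = (2·(-5) + (-5)·2; (-2)·(-5) + 2·2) = (-20, 14)
w3 = Aw2 = (-110, 68)
The requested component of w3 is 68.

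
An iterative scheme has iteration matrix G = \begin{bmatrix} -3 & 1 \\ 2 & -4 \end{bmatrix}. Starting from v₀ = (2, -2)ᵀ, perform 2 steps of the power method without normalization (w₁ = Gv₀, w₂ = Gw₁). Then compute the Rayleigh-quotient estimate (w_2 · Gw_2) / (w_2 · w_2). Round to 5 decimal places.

λ ≈ -5.04154

w1 = Gv₀ = ((-3)·2 + 1·(-2); 2·2 + (-4)·(-2)) = (-8, 12)
w2 = Gw1 = ((-3)·(-8) + 1·12; 2·(-8) + (-4)·12) = (36, -64)
Gw2 = (-172, 328)
w2·Gw2 = 36·(-172) + (-64)·328 = -27184; w2·w2 = 36·36 + (-64)·(-64) = 5392
λ ≈ -27184/5392 = -5.04154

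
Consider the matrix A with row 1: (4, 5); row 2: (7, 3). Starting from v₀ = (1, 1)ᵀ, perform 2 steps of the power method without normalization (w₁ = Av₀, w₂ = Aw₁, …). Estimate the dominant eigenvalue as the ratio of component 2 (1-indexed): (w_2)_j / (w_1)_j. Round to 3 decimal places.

w1 = Av₀ = (9, 10)
w2 = Aw1 = (86, 93)
Ratio at component: 93 / 10 = 9.300

9.300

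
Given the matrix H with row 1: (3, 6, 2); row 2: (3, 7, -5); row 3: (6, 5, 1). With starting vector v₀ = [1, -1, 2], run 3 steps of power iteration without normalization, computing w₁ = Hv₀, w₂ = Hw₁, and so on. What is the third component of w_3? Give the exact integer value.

w1 = Hv₀ = (3·1 + 6·(-1) + 2·2; 3·1 + 7·(-1) + (-5)·2; 6·1 + 5·(-1) + 1·2) = (1, -14, 3)
w2 = Hw1 = (3·1 + 6·(-14) + 2·3; 3·1 + 7·(-14) + (-5)·3; 6·1 + 5·(-14) + 1·3) = (-75, -110, -61)
w3 = Hw2 = (-1007, -690, -1061)
The requested component of w3 is -1061.

-1061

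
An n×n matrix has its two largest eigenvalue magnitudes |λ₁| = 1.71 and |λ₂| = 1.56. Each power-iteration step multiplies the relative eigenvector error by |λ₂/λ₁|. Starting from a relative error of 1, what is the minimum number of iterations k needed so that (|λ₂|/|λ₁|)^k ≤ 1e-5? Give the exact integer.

|λ₂/λ₁| = 1.56/1.71 = 0.91228
Need k ≥ ln(1e-5) / ln(0.91228) = -11.5129 / -0.0918 ≈ 125.403
Smallest integer k satisfying the bound: 126

126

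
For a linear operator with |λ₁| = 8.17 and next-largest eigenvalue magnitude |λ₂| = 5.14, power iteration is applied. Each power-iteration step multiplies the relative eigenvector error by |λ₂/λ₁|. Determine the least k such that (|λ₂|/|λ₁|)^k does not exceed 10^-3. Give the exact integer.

15

|λ₂/λ₁| = 5.14/8.17 = 0.62913
Need k ≥ ln(10^-3) / ln(0.62913) = -6.9078 / -0.4634 ≈ 14.906
Smallest integer k satisfying the bound: 15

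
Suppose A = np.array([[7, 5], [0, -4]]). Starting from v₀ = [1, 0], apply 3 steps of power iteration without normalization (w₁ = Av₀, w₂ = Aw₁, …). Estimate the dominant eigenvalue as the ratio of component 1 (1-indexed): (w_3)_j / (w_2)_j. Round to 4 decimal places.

w1 = Av₀ = (7, 0)
w2 = Aw1 = (49, 0)
w3 = Aw2 = (343, 0)
Ratio at component: 343 / 49 = 7.0000

λ ≈ 7.0000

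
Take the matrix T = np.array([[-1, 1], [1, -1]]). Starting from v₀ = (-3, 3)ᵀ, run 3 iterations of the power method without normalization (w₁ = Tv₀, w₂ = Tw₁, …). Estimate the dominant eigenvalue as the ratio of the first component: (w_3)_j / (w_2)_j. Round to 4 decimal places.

λ ≈ -2.0000

w1 = Tv₀ = ((-1)·(-3) + 1·3; 1·(-3) + (-1)·3) = (6, -6)
w2 = Tw1 = ((-1)·6 + 1·(-6); 1·6 + (-1)·(-6)) = (-12, 12)
w3 = Tw2 = (24, -24)
Ratio at component: 24 / -12 = -2.0000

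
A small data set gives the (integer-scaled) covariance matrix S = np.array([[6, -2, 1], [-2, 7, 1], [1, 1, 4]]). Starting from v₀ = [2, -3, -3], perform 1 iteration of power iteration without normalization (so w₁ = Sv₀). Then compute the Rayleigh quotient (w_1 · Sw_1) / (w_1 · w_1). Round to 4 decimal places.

w1 = Sv₀ = (15, -28, -13)
Sw1 = (133, -239, -65)
w1·Sw1 = 15·133 + (-28)·(-239) + (-13)·(-65) = 9532; w1·w1 = 15·15 + (-28)·(-28) + (-13)·(-13) = 1178
λ ≈ 9532/1178 = 8.0917

λ ≈ 8.0917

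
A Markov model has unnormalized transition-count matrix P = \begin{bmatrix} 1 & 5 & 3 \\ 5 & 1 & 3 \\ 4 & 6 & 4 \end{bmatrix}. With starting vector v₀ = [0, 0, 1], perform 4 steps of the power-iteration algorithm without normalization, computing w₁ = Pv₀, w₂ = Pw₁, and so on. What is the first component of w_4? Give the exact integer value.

w1 = Pv₀ = (1·0 + 5·0 + 3·1; 5·0 + 1·0 + 3·1; 4·0 + 6·0 + 4·1) = (3, 3, 4)
w2 = Pw1 = (1·3 + 5·3 + 3·4; 5·3 + 1·3 + 3·4; 4·3 + 6·3 + 4·4) = (30, 30, 46)
w3 = Pw2 = (318, 318, 484)
w4 = Pw3 = (3360, 3360, 5116)
The requested component of w4 is 3360.

3360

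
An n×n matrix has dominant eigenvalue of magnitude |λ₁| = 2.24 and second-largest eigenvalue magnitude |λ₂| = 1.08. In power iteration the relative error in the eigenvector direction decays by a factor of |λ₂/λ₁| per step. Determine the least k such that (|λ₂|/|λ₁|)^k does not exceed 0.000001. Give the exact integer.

19

|λ₂/λ₁| = 1.08/2.24 = 0.48214
Need k ≥ ln(0.000001) / ln(0.48214) = -13.8155 / -0.7295 ≈ 18.938
Smallest integer k satisfying the bound: 19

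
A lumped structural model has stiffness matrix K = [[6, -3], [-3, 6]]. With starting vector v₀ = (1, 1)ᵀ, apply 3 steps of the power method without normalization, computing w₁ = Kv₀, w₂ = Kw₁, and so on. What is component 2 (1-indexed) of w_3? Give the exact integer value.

w1 = Kv₀ = (3, 3)
w2 = Kw1 = (9, 9)
w3 = Kw2 = (27, 27)
The requested component of w3 is 27.

27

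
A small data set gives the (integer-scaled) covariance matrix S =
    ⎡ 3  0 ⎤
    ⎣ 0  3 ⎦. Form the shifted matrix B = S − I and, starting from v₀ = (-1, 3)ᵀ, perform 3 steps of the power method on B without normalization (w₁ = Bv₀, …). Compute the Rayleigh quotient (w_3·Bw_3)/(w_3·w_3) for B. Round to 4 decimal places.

B = S − I has rows (2, 0); (0, 2)
w1 = Bv₀ = (2·(-1) + 0·3; 0·(-1) + 2·3) = (-2, 6)
w2 = Bw1 = (2·(-2) + 0·6; 0·(-2) + 2·6) = (-4, 12)
w3 = Bw2 = (-8, 24)
Bw3 = (-16, 48)
w3·Bw3 = 1280; w3·w3 = 640; μ ≈ 1280/640 = 2.0000

2.0000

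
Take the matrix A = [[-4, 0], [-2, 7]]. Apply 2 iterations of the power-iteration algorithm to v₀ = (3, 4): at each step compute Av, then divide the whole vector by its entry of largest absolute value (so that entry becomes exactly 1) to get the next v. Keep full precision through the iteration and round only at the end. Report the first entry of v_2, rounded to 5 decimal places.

Av0 = (-12.000000, 22.000000); divide by 22.000000 → v1 = (-0.545455, 1.000000)
Av1 = (2.181818, 8.090909); divide by 8.090909 → v2 = (0.269663, 1.000000)
Requested entry of v2: 48/178 = 0.26966

0.26966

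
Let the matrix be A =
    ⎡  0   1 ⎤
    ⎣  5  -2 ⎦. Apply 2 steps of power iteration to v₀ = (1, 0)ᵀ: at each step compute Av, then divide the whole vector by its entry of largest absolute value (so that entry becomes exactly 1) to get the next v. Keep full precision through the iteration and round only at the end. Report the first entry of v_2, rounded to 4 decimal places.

-0.5000

Av0 = (0.00000, 5.00000); divide by 5.00000 → v1 = (0.00000, 1.00000)
Av1 = (1.00000, -2.00000); divide by -2.00000 → v2 = (-0.50000, 1.00000)
Requested entry of v2: 5/-10 = -0.5000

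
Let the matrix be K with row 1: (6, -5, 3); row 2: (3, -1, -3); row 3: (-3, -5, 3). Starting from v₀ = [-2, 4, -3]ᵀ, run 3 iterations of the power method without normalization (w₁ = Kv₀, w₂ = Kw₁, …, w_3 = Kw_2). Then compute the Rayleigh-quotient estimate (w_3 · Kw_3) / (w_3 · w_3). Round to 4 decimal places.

5.0320

w1 = Kv₀ = (6·(-2) + (-5)·4 + 3·(-3); 3·(-2) + (-1)·4 + (-3)·(-3); (-3)·(-2) + (-5)·4 + 3·(-3)) = (-41, -1, -23)
w2 = Kw1 = (6·(-41) + (-5)·(-1) + 3·(-23); 3·(-41) + (-1)·(-1) + (-3)·(-23); (-3)·(-41) + (-5)·(-1) + 3·(-23)) = (-310, -53, 59)
w3 = Kw2 = (-1418, -1054, 1372)
Kw3 = (878, -7316, 13640)
w3·Kw3 = (-1418)·878 + (-1054)·(-7316) + 1372·13640 = 25180140; w3·w3 = (-1418)·(-1418) + (-1054)·(-1054) + 1372·1372 = 5004024
λ ≈ 25180140/5004024 = 5.0320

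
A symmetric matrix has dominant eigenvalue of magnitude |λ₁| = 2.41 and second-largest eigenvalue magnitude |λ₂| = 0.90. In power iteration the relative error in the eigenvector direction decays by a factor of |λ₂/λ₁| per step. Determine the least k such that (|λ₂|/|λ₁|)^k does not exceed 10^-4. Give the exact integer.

|λ₂/λ₁| = 0.90/2.41 = 0.37344
Need k ≥ ln(10^-4) / ln(0.37344) = -9.2103 / -0.9850 ≈ 9.351
Smallest integer k satisfying the bound: 10

10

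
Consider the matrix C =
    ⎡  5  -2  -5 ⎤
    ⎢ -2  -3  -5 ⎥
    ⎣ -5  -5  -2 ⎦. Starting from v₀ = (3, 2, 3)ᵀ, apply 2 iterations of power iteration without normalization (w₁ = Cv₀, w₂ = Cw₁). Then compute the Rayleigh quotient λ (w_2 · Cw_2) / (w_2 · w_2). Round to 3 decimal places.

-8.558

w1 = Cv₀ = (-4, -27, -31)
w2 = Cw1 = (189, 244, 217)
Cw2 = (-628, -2195, -2599)
w2·Cw2 = 189·(-628) + 244·(-2195) + 217·(-2599) = -1218255; w2·w2 = 189·189 + 244·244 + 217·217 = 142346
λ ≈ -1218255/142346 = -8.558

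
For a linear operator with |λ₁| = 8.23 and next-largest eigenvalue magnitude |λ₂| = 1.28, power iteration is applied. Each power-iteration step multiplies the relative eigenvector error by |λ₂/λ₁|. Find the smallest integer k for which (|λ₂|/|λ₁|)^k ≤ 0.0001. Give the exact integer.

|λ₂/λ₁| = 1.28/8.23 = 0.15553
Need k ≥ ln(0.0001) / ln(0.15553) = -9.2103 / -1.8609 ≈ 4.949
Smallest integer k satisfying the bound: 5

5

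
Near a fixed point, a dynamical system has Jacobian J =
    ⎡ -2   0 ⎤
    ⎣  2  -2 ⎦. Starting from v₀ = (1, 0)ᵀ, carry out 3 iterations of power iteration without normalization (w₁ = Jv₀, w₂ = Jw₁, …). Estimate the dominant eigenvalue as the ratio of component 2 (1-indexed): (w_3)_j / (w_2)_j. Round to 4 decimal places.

λ ≈ -3.0000

w1 = Jv₀ = (-2, 2)
w2 = Jw1 = (4, -8)
w3 = Jw2 = (-8, 24)
Ratio at component: 24 / -8 = -3.0000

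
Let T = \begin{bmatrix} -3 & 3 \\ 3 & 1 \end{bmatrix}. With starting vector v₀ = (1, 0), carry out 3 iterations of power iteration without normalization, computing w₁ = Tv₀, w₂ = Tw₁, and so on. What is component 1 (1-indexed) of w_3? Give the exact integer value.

-72

w1 = Tv₀ = (-3, 3)
w2 = Tw1 = (18, -6)
w3 = Tw2 = (-72, 48)
The requested component of w3 is -72.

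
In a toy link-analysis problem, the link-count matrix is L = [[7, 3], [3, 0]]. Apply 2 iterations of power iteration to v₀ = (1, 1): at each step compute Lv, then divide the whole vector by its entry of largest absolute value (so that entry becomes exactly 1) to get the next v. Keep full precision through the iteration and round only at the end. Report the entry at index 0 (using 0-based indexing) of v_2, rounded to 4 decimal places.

Lv0 = (10.00000, 3.00000); divide by 10.00000 → v1 = (1.00000, 0.30000)
Lv1 = (7.90000, 3.00000); divide by 7.90000 → v2 = (1.00000, 0.37975)
Requested entry of v2: 79/79 = 1.0000

1.0000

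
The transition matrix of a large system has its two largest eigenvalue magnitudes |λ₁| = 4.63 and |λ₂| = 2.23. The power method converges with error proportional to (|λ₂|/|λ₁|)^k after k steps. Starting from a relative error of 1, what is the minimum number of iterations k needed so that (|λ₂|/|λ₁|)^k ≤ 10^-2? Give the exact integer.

|λ₂/λ₁| = 2.23/4.63 = 0.48164
Need k ≥ ln(10^-2) / ln(0.48164) = -4.6052 / -0.7306 ≈ 6.304
Smallest integer k satisfying the bound: 7

7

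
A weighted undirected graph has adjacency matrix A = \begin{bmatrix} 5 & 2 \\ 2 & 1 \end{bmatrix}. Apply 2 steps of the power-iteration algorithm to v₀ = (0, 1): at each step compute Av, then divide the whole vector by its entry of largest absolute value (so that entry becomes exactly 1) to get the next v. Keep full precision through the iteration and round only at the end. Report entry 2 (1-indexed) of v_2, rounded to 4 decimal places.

Av0 = (2.00000, 1.00000); divide by 2.00000 → v1 = (1.00000, 0.50000)
Av1 = (6.00000, 2.50000); divide by 6.00000 → v2 = (1.00000, 0.41667)
Requested entry of v2: 5/12 = 0.4167

0.4167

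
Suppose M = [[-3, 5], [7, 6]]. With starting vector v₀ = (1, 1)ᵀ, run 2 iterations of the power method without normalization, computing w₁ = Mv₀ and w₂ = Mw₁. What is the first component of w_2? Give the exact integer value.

w1 = Mv₀ = (2, 13)
w2 = Mw1 = (59, 92)
The requested component of w2 is 59.

59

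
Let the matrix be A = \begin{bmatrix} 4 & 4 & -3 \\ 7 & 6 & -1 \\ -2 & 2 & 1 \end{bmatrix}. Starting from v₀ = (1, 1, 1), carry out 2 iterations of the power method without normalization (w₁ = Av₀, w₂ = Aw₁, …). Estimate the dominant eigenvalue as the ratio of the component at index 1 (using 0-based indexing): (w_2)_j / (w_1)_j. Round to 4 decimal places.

w1 = Av₀ = (4·1 + 4·1 + (-3)·1; 7·1 + 6·1 + (-1)·1; (-2)·1 + 2·1 + 1·1) = (5, 12, 1)
w2 = Aw1 = (4·5 + 4·12 + (-3)·1; 7·5 + 6·12 + (-1)·1; (-2)·5 + 2·12 + 1·1) = (65, 106, 15)
Ratio at component: 106 / 12 = 8.8333

8.8333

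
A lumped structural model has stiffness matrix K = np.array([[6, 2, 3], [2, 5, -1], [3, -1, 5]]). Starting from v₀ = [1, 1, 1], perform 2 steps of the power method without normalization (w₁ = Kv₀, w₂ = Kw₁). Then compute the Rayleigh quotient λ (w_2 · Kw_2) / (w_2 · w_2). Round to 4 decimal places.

w1 = Kv₀ = (6·1 + 2·1 + 3·1; 2·1 + 5·1 + (-1)·1; 3·1 + (-1)·1 + 5·1) = (11, 6, 7)
w2 = Kw1 = (6·11 + 2·6 + 3·7; 2·11 + 5·6 + (-1)·7; 3·11 + (-1)·6 + 5·7) = (99, 45, 62)
Kw2 = (870, 361, 562)
w2·Kw2 = 99·870 + 45·361 + 62·562 = 137219; w2·w2 = 99·99 + 45·45 + 62·62 = 15670
λ ≈ 137219/15670 = 8.7568

λ ≈ 8.7568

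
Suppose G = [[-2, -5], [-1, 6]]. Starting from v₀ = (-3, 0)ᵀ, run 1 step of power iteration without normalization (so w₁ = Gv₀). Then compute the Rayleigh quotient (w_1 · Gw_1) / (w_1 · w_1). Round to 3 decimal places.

-2.800

w1 = Gv₀ = (6, 3)
Gw1 = (-27, 12)
w1·Gw1 = 6·(-27) + 3·12 = -126; w1·w1 = 6·6 + 3·3 = 45
λ ≈ -126/45 = -2.800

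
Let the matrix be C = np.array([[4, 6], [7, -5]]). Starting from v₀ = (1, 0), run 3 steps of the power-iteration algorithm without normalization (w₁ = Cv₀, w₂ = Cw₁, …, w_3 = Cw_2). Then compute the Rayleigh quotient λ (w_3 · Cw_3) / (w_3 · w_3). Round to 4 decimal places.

1.1331

w1 = Cv₀ = (4·1 + 6·0; 7·1 + (-5)·0) = (4, 7)
w2 = Cw1 = (4·4 + 6·7; 7·4 + (-5)·7) = (58, -7)
w3 = Cw2 = (190, 441)
Cw3 = (3406, -875)
w3·Cw3 = 190·3406 + 441·(-875) = 261265; w3·w3 = 190·190 + 441·441 = 230581
λ ≈ 261265/230581 = 1.1331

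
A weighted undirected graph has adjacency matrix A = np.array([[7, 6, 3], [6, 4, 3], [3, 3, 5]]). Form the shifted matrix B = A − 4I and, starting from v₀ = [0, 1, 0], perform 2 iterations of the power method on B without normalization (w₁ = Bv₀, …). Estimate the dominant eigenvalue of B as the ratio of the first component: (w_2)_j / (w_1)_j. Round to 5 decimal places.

μ ≈ 4.50000

B = A − 4I has rows (3, 6, 3); (6, 0, 3); (3, 3, 1)
w1 = Bv₀ = (3·0 + 6·1 + 3·0; 6·0 + 0·1 + 3·0; 3·0 + 3·1 + 1·0) = (6, 0, 3)
w2 = Bw1 = (3·6 + 6·0 + 3·3; 6·6 + 0·0 + 3·3; 3·6 + 3·0 + 1·3) = (27, 45, 21)
Ratio: 27/6 = 4.50000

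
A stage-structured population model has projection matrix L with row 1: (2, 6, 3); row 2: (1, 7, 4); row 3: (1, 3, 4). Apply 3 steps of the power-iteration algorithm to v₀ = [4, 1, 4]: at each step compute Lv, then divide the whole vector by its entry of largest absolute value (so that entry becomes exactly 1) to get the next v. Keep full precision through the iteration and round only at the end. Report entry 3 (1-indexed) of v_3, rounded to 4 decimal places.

Lv0 = (26.00000, 27.00000, 23.00000); divide by 27.00000 → v1 = (0.96296, 1.00000, 0.85185)
Lv1 = (10.48148, 11.37037, 7.37037); divide by 11.37037 → v2 = (0.92182, 1.00000, 0.64821)
Lv2 = (9.78827, 10.51466, 6.51466); divide by 10.51466 → v3 = (0.93092, 1.00000, 0.61958)
Requested entry of v3: 2000/3228 = 0.6196

0.6196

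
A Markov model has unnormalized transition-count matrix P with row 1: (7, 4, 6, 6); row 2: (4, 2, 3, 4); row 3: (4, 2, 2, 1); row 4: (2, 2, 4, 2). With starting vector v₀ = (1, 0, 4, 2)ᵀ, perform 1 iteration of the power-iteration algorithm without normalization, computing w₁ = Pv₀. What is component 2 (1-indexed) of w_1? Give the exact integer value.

24

w1 = Pv₀ = (7·1 + 4·0 + 6·4 + 6·2; 4·1 + 2·0 + 3·4 + 4·2; 4·1 + 2·0 + 2·4 + 1·2; 2·1 + 2·0 + 4·4 + 2·2) = (43, 24, 14, 22)
The requested component of w1 is 24.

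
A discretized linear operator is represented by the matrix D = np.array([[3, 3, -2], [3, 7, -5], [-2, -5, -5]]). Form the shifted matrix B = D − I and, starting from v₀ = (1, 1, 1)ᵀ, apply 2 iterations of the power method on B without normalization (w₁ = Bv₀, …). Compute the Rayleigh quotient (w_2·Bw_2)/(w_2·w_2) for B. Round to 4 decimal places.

B = D − I has rows (2, 3, -2); (3, 6, -5); (-2, -5, -6)
w1 = Bv₀ = (3, 4, -13)
w2 = Bw1 = (44, 98, 52)
Bw2 = (278, 460, -890)
w2·Bw2 = 11032; w2·w2 = 14244; μ ≈ 11032/14244 = 0.7745

0.7745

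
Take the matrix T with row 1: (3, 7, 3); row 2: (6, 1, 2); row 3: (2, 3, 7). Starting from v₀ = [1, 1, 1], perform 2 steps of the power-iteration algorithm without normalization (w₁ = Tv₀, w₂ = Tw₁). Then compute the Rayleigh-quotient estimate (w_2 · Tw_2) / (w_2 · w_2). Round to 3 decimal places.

w1 = Tv₀ = (13, 9, 12)
w2 = Tw1 = (138, 111, 137)
Tw2 = (1602, 1213, 1568)
w2·Tw2 = 138·1602 + 111·1213 + 137·1568 = 570535; w2·w2 = 138·138 + 111·111 + 137·137 = 50134
λ ≈ 570535/50134 = 11.380

11.380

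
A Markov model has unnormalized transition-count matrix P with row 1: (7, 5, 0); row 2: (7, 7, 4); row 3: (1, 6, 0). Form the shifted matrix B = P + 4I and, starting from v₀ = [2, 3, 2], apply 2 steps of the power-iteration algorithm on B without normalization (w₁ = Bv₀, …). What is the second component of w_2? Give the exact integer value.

976

B = P + 4I has rows (11, 5, 0); (7, 11, 4); (1, 6, 4)
w1 = Bv₀ = (11·2 + 5·3 + 0·2; 7·2 + 11·3 + 4·2; 1·2 + 6·3 + 4·2) = (37, 55, 28)
w2 = Bw1 = (11·37 + 5·55 + 0·28; 7·37 + 11·55 + 4·28; 1·37 + 6·55 + 4·28) = (682, 976, 479)
Requested component of w2: 976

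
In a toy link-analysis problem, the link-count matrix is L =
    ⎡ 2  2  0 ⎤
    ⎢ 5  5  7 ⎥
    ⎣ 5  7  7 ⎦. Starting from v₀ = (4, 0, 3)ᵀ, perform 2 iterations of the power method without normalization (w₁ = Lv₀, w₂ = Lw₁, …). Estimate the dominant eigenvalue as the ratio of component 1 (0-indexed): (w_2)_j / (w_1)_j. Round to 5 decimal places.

w1 = Lv₀ = (2·4 + 2·0 + 0·3; 5·4 + 5·0 + 7·3; 5·4 + 7·0 + 7·3) = (8, 41, 41)
w2 = Lw1 = (2·8 + 2·41 + 0·41; 5·8 + 5·41 + 7·41; 5·8 + 7·41 + 7·41) = (98, 532, 614)
Ratio at component: 532 / 41 = 12.97561

λ ≈ 12.97561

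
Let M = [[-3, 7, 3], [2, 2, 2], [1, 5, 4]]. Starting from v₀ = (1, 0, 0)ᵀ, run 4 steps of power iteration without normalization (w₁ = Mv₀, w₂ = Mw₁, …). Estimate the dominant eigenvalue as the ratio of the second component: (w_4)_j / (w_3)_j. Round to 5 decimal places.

2.67568

w1 = Mv₀ = ((-3)·1 + 7·0 + 3·0; 2·1 + 2·0 + 2·0; 1·1 + 5·0 + 4·0) = (-3, 2, 1)
w2 = Mw1 = ((-3)·(-3) + 7·2 + 3·1; 2·(-3) + 2·2 + 2·1; 1·(-3) + 5·2 + 4·1) = (26, 0, 11)
w3 = Mw2 = (-45, 74, 70)
w4 = Mw3 = (863, 198, 605)
Ratio at component: 198 / 74 = 2.67568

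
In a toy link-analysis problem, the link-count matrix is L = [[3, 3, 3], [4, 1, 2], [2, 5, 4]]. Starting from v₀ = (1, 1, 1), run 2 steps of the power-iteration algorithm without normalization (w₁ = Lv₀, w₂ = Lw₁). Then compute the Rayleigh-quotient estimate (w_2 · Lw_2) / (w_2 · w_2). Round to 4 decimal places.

λ ≈ 9.0032

w1 = Lv₀ = (3·1 + 3·1 + 3·1; 4·1 + 1·1 + 2·1; 2·1 + 5·1 + 4·1) = (9, 7, 11)
w2 = Lw1 = (3·9 + 3·7 + 3·11; 4·9 + 1·7 + 2·11; 2·9 + 5·7 + 4·11) = (81, 65, 97)
Lw2 = (729, 583, 875)
w2·Lw2 = 81·729 + 65·583 + 97·875 = 181819; w2·w2 = 81·81 + 65·65 + 97·97 = 20195
λ ≈ 181819/20195 = 9.0032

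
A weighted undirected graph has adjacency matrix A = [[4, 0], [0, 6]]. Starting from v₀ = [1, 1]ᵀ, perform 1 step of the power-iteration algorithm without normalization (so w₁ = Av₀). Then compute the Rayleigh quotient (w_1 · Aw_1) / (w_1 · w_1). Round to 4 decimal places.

λ ≈ 5.3846

w1 = Av₀ = (4, 6)
Aw1 = (16, 36)
w1·Aw1 = 4·16 + 6·36 = 280; w1·w1 = 4·4 + 6·6 = 52
λ ≈ 280/52 = 5.3846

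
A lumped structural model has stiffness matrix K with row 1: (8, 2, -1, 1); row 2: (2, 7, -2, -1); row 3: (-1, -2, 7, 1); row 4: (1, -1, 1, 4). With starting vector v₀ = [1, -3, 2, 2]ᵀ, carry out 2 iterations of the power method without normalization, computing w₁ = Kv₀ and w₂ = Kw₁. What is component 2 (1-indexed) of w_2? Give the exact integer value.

-227

w1 = Kv₀ = (8·1 + 2·(-3) + (-1)·2 + 1·2; 2·1 + 7·(-3) + (-2)·2 + (-1)·2; (-1)·1 + (-2)·(-3) + 7·2 + 1·2; 1·1 + (-1)·(-3) + 1·2 + 4·2) = (2, -25, 21, 14)
w2 = Kw1 = (8·2 + 2·(-25) + (-1)·21 + 1·14; 2·2 + 7·(-25) + (-2)·21 + (-1)·14; (-1)·2 + (-2)·(-25) + 7·21 + 1·14; 1·2 + (-1)·(-25) + 1·21 + 4·14) = (-41, -227, 209, 104)
The requested component of w2 is -227.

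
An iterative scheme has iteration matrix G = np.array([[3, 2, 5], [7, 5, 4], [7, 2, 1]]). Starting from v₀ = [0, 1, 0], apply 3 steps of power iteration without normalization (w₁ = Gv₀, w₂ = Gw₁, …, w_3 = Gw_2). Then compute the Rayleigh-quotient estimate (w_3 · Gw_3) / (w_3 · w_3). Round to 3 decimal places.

λ ≈ 11.406

w1 = Gv₀ = (2, 5, 2)
w2 = Gw1 = (26, 47, 26)
w3 = Gw2 = (302, 521, 302)
Gw3 = (3458, 5927, 3458)
w3·Gw3 = 302·3458 + 521·5927 + 302·3458 = 5176599; w3·w3 = 302·302 + 521·521 + 302·302 = 453849
λ ≈ 5176599/453849 = 11.406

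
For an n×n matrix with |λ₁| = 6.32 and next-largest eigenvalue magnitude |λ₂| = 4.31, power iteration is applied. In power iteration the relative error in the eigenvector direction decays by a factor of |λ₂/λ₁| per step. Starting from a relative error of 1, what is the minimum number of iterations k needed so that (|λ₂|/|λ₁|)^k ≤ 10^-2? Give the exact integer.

|λ₂/λ₁| = 4.31/6.32 = 0.68196
Need k ≥ ln(10^-2) / ln(0.68196) = -4.6052 / -0.3828 ≈ 12.031
Smallest integer k satisfying the bound: 13

13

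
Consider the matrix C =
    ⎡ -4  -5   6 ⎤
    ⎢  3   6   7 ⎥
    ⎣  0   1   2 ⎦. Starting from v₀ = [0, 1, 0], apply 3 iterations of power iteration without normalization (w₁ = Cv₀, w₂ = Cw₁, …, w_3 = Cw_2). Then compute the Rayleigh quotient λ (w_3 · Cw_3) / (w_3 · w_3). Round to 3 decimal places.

w1 = Cv₀ = ((-4)·0 + (-5)·1 + 6·0; 3·0 + 6·1 + 7·0; 0·0 + 1·1 + 2·0) = (-5, 6, 1)
w2 = Cw1 = ((-4)·(-5) + (-5)·6 + 6·1; 3·(-5) + 6·6 + 7·1; 0·(-5) + 1·6 + 2·1) = (-4, 28, 8)
w3 = Cw2 = (-76, 212, 44)
Cw3 = (-492, 1352, 300)
w3·Cw3 = (-76)·(-492) + 212·1352 + 44·300 = 337216; w3·w3 = (-76)·(-76) + 212·212 + 44·44 = 52656
λ ≈ 337216/52656 = 6.404

6.404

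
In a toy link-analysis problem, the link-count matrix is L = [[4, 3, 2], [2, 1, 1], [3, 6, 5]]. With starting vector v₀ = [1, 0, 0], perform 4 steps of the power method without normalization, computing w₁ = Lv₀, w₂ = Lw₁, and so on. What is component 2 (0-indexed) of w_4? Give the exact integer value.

w1 = Lv₀ = (4·1 + 3·0 + 2·0; 2·1 + 1·0 + 1·0; 3·1 + 6·0 + 5·0) = (4, 2, 3)
w2 = Lw1 = (4·4 + 3·2 + 2·3; 2·4 + 1·2 + 1·3; 3·4 + 6·2 + 5·3) = (28, 13, 39)
w3 = Lw2 = (229, 108, 357)
w4 = Lw3 = (1954, 923, 3120)
The requested component of w4 is 3120.

3120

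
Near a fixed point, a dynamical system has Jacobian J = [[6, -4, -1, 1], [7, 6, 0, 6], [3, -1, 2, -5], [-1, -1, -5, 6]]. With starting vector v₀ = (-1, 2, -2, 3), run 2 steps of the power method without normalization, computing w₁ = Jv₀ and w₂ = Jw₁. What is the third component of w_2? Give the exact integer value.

w1 = Jv₀ = (-9, 23, -24, 27)
w2 = Jw1 = (-95, 237, -233, 268)
The requested component of w2 is -233.

-233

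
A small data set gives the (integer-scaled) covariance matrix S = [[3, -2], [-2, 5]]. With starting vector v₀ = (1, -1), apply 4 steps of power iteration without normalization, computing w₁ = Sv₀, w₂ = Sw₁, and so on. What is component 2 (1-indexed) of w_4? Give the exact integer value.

w1 = Sv₀ = (3·1 + (-2)·(-1); (-2)·1 + 5·(-1)) = (5, -7)
w2 = Sw1 = (3·5 + (-2)·(-7); (-2)·5 + 5·(-7)) = (29, -45)
w3 = Sw2 = (177, -283)
w4 = Sw3 = (1097, -1769)
The requested component of w4 is -1769.

-1769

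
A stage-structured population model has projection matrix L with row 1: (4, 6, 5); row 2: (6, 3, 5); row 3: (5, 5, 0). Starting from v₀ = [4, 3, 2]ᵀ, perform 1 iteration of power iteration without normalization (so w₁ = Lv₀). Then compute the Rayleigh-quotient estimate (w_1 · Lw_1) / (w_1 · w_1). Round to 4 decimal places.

w1 = Lv₀ = (44, 43, 35)
Lw1 = (609, 568, 435)
w1·Lw1 = 44·609 + 43·568 + 35·435 = 66445; w1·w1 = 44·44 + 43·43 + 35·35 = 5010
λ ≈ 66445/5010 = 13.2625

λ ≈ 13.2625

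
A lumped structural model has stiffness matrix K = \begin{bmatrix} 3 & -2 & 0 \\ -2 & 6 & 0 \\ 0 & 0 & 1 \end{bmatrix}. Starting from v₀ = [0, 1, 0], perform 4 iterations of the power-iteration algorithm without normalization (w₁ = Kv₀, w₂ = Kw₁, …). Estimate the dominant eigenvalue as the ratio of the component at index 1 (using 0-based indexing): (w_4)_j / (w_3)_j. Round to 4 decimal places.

λ ≈ 6.9710

w1 = Kv₀ = (3·0 + (-2)·1 + 0·0; (-2)·0 + 6·1 + 0·0; 0·0 + 0·1 + 1·0) = (-2, 6, 0)
w2 = Kw1 = (3·(-2) + (-2)·6 + 0·0; (-2)·(-2) + 6·6 + 0·0; 0·(-2) + 0·6 + 1·0) = (-18, 40, 0)
w3 = Kw2 = (-134, 276, 0)
w4 = Kw3 = (-954, 1924, 0)
Ratio at component: 1924 / 276 = 6.9710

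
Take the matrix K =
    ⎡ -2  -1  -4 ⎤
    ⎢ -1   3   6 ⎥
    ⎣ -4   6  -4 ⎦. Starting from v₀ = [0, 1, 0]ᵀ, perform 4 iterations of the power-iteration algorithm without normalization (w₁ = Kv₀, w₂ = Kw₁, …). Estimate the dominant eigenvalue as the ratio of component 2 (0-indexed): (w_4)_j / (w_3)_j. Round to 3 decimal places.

-1.766

w1 = Kv₀ = (-1, 3, 6)
w2 = Kw1 = (-25, 46, -2)
w3 = Kw2 = (12, 151, 384)
w4 = Kw3 = (-1711, 2745, -678)
Ratio at component: -678 / 384 = -1.766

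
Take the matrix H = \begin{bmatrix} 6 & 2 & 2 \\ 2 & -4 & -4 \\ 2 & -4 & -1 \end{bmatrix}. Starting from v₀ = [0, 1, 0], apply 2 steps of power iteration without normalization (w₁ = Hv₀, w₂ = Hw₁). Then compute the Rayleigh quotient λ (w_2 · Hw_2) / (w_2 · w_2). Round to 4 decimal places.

-7.1695

w1 = Hv₀ = (6·0 + 2·1 + 2·0; 2·0 + (-4)·1 + (-4)·0; 2·0 + (-4)·1 + (-1)·0) = (2, -4, -4)
w2 = Hw1 = (6·2 + 2·(-4) + 2·(-4); 2·2 + (-4)·(-4) + (-4)·(-4); 2·2 + (-4)·(-4) + (-1)·(-4)) = (-4, 36, 24)
Hw2 = (96, -248, -176)
w2·Hw2 = (-4)·96 + 36·(-248) + 24·(-176) = -13536; w2·w2 = (-4)·(-4) + 36·36 + 24·24 = 1888
λ ≈ -13536/1888 = -7.1695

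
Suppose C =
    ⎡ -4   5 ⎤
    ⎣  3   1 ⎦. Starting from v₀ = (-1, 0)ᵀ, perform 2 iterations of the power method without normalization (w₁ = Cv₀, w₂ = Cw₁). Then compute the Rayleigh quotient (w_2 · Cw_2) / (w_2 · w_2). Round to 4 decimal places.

w1 = Cv₀ = ((-4)·(-1) + 5·0; 3·(-1) + 1·0) = (4, -3)
w2 = Cw1 = ((-4)·4 + 5·(-3); 3·4 + 1·(-3)) = (-31, 9)
Cw2 = (169, -84)
w2·Cw2 = (-31)·169 + 9·(-84) = -5995; w2·w2 = (-31)·(-31) + 9·9 = 1042
λ ≈ -5995/1042 = -5.7534

-5.7534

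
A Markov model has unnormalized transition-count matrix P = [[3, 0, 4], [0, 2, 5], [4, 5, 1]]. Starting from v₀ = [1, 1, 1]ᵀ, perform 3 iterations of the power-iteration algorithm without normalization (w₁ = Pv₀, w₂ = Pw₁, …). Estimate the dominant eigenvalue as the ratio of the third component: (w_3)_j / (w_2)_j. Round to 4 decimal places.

w1 = Pv₀ = (7, 7, 10)
w2 = Pw1 = (61, 64, 73)
w3 = Pw2 = (475, 493, 637)
Ratio at component: 637 / 73 = 8.7260

λ ≈ 8.7260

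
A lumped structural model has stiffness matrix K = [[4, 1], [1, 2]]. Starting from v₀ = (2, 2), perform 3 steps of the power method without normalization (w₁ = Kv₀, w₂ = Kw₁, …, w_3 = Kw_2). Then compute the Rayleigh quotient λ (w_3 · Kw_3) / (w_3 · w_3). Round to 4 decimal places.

4.4132

w1 = Kv₀ = (10, 6)
w2 = Kw1 = (46, 22)
w3 = Kw2 = (206, 90)
Kw3 = (914, 386)
w3·Kw3 = 206·914 + 90·386 = 223024; w3·w3 = 206·206 + 90·90 = 50536
λ ≈ 223024/50536 = 4.4132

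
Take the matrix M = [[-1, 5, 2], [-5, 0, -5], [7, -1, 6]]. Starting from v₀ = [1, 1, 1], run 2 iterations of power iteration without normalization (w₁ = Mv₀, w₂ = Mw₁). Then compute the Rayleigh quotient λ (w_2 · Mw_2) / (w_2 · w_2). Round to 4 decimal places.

w1 = Mv₀ = ((-1)·1 + 5·1 + 2·1; (-5)·1 + 0·1 + (-5)·1; 7·1 + (-1)·1 + 6·1) = (6, -10, 12)
w2 = Mw1 = ((-1)·6 + 5·(-10) + 2·12; (-5)·6 + 0·(-10) + (-5)·12; 7·6 + (-1)·(-10) + 6·12) = (-32, -90, 124)
Mw2 = (-170, -460, 610)
w2·Mw2 = (-32)·(-170) + (-90)·(-460) + 124·610 = 122480; w2·w2 = (-32)·(-32) + (-90)·(-90) + 124·124 = 24500
λ ≈ 122480/24500 = 4.9992

4.9992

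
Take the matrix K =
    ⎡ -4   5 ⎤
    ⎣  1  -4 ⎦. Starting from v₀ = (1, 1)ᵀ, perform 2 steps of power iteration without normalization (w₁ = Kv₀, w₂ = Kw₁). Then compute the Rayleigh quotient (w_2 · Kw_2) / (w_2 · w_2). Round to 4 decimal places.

w1 = Kv₀ = (1, -3)
w2 = Kw1 = (-19, 13)
Kw2 = (141, -71)
w2·Kw2 = (-19)·141 + 13·(-71) = -3602; w2·w2 = (-19)·(-19) + 13·13 = 530
λ ≈ -3602/530 = -6.7962

-6.7962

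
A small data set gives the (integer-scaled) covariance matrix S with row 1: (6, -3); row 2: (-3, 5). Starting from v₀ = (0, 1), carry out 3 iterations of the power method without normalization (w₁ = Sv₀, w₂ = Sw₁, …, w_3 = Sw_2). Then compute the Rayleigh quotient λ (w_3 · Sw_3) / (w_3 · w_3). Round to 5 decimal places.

w1 = Sv₀ = (-3, 5)
w2 = Sw1 = (-33, 34)
w3 = Sw2 = (-300, 269)
Sw3 = (-2607, 2245)
w3·Sw3 = (-300)·(-2607) + 269·2245 = 1386005; w3·w3 = (-300)·(-300) + 269·269 = 162361
λ ≈ 1386005/162361 = 8.53656

8.53656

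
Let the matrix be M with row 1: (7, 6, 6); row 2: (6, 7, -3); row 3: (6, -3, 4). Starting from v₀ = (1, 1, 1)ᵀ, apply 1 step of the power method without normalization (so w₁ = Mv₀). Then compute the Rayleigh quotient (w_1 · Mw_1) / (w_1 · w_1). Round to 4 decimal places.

w1 = Mv₀ = (19, 10, 7)
Mw1 = (235, 163, 112)
w1·Mw1 = 19·235 + 10·163 + 7·112 = 6879; w1·w1 = 19·19 + 10·10 + 7·7 = 510
λ ≈ 6879/510 = 13.4882

13.4882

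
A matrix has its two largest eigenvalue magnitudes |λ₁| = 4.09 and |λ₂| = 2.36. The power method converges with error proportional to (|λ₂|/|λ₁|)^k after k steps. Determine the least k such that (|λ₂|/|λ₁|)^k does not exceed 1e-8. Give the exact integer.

|λ₂/λ₁| = 2.36/4.09 = 0.57702
Need k ≥ ln(1e-8) / ln(0.57702) = -18.4207 / -0.5499 ≈ 33.499
Smallest integer k satisfying the bound: 34

34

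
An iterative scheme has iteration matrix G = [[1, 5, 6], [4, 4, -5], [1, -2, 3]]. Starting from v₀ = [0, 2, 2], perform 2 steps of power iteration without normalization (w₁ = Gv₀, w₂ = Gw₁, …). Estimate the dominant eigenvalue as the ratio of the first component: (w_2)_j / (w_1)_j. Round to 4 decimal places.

1.0909

w1 = Gv₀ = (1·0 + 5·2 + 6·2; 4·0 + 4·2 + (-5)·2; 1·0 + (-2)·2 + 3·2) = (22, -2, 2)
w2 = Gw1 = (1·22 + 5·(-2) + 6·2; 4·22 + 4·(-2) + (-5)·2; 1·22 + (-2)·(-2) + 3·2) = (24, 70, 32)
Ratio at component: 24 / 22 = 1.0909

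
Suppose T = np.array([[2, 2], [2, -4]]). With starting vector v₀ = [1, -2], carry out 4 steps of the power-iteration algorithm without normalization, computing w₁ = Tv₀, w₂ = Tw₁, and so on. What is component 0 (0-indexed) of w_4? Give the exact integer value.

w1 = Tv₀ = (2·1 + 2·(-2); 2·1 + (-4)·(-2)) = (-2, 10)
w2 = Tw1 = (2·(-2) + 2·10; 2·(-2) + (-4)·10) = (16, -44)
w3 = Tw2 = (-56, 208)
w4 = Tw3 = (304, -944)
The requested component of w4 is 304.

304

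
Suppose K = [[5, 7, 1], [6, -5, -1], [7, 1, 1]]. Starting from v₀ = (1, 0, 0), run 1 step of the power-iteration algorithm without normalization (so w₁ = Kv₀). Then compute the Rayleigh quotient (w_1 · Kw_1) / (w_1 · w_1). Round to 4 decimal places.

w1 = Kv₀ = (5·1 + 7·0 + 1·0; 6·1 + (-5)·0 + (-1)·0; 7·1 + 1·0 + 1·0) = (5, 6, 7)
Kw1 = (74, -7, 48)
w1·Kw1 = 5·74 + 6·(-7) + 7·48 = 664; w1·w1 = 5·5 + 6·6 + 7·7 = 110
λ ≈ 664/110 = 6.0364

6.0364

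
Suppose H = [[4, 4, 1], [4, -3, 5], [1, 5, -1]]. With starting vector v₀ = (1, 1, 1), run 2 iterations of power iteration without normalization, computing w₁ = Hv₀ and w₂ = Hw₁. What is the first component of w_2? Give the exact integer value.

65

w1 = Hv₀ = (4·1 + 4·1 + 1·1; 4·1 + (-3)·1 + 5·1; 1·1 + 5·1 + (-1)·1) = (9, 6, 5)
w2 = Hw1 = (4·9 + 4·6 + 1·5; 4·9 + (-3)·6 + 5·5; 1·9 + 5·6 + (-1)·5) = (65, 43, 34)
The requested component of w2 is 65.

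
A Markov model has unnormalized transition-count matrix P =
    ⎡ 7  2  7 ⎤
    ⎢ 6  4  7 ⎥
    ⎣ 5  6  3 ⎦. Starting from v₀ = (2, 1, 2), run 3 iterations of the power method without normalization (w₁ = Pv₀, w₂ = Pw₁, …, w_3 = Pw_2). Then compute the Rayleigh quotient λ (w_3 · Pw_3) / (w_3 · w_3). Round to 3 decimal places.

λ ≈ 15.533

w1 = Pv₀ = (7·2 + 2·1 + 7·2; 6·2 + 4·1 + 7·2; 5·2 + 6·1 + 3·2) = (30, 30, 22)
w2 = Pw1 = (7·30 + 2·30 + 7·22; 6·30 + 4·30 + 7·22; 5·30 + 6·30 + 3·22) = (424, 454, 396)
w3 = Pw2 = (6648, 7132, 6032)
Pw3 = (103024, 110640, 94128)
w3·Pw3 = 6648·103024 + 7132·110640 + 6032·94128 = 2041768128; w3·w3 = 6648·6648 + 7132·7132 + 6032·6032 = 131446352
λ ≈ 2041768128/131446352 = 15.533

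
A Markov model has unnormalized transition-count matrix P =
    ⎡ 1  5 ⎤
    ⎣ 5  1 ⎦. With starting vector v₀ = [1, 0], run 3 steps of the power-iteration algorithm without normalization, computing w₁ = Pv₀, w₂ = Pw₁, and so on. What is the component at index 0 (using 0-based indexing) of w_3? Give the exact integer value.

76

w1 = Pv₀ = (1·1 + 5·0; 5·1 + 1·0) = (1, 5)
w2 = Pw1 = (1·1 + 5·5; 5·1 + 1·5) = (26, 10)
w3 = Pw2 = (76, 140)
The requested component of w3 is 76.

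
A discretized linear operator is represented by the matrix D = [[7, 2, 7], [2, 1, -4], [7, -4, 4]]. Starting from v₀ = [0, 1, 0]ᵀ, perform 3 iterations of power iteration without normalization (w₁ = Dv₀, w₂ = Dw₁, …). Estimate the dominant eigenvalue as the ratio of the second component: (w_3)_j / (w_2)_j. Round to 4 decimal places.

1.0000

w1 = Dv₀ = (2, 1, -4)
w2 = Dw1 = (-12, 21, -6)
w3 = Dw2 = (-84, 21, -192)
Ratio at component: 21 / 21 = 1.0000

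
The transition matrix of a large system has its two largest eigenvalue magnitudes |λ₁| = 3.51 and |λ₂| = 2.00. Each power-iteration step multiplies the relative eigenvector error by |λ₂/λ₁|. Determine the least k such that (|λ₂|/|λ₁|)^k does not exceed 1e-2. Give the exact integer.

|λ₂/λ₁| = 2.00/3.51 = 0.56980
Need k ≥ ln(1e-2) / ln(0.56980) = -4.6052 / -0.5625 ≈ 8.187
Smallest integer k satisfying the bound: 9

9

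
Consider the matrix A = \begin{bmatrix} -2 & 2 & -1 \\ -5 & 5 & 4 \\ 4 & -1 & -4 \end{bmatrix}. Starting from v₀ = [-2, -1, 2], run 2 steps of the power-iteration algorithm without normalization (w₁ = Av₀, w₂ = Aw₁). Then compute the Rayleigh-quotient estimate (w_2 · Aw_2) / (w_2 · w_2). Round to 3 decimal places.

λ ≈ -1.584

w1 = Av₀ = (0, 13, -15)
w2 = Aw1 = (41, 5, 47)
Aw2 = (-119, 8, -29)
w2·Aw2 = 41·(-119) + 5·8 + 47·(-29) = -6202; w2·w2 = 41·41 + 5·5 + 47·47 = 3915
λ ≈ -6202/3915 = -1.584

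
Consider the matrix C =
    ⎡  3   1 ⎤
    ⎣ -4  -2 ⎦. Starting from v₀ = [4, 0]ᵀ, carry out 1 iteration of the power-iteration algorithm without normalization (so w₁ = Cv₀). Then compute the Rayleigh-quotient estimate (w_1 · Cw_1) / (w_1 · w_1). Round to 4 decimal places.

w1 = Cv₀ = (12, -16)
Cw1 = (20, -16)
w1·Cw1 = 12·20 + (-16)·(-16) = 496; w1·w1 = 12·12 + (-16)·(-16) = 400
λ ≈ 496/400 = 1.2400

λ ≈ 1.2400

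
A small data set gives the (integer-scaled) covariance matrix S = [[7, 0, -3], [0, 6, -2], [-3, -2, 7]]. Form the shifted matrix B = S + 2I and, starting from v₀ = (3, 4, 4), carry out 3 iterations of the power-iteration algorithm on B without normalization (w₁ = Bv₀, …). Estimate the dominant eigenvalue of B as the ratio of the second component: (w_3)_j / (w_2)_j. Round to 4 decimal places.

6.9870

B = S + 2I has rows (9, 0, -3); (0, 8, -2); (-3, -2, 9)
w1 = Bv₀ = (15, 24, 19)
w2 = Bw1 = (78, 154, 78)
w3 = Bw2 = (468, 1076, 160)
Ratio: 1076/154 = 6.9870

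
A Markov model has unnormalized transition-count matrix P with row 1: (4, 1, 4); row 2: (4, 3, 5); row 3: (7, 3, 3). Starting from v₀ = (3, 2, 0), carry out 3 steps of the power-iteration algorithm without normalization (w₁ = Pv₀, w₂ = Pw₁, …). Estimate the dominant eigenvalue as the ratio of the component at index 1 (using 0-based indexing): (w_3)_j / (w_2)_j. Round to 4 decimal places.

w1 = Pv₀ = (4·3 + 1·2 + 4·0; 4·3 + 3·2 + 5·0; 7·3 + 3·2 + 3·0) = (14, 18, 27)
w2 = Pw1 = (4·14 + 1·18 + 4·27; 4·14 + 3·18 + 5·27; 7·14 + 3·18 + 3·27) = (182, 245, 233)
w3 = Pw2 = (1905, 2628, 2708)
Ratio at component: 2628 / 245 = 10.7265

λ ≈ 10.7265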